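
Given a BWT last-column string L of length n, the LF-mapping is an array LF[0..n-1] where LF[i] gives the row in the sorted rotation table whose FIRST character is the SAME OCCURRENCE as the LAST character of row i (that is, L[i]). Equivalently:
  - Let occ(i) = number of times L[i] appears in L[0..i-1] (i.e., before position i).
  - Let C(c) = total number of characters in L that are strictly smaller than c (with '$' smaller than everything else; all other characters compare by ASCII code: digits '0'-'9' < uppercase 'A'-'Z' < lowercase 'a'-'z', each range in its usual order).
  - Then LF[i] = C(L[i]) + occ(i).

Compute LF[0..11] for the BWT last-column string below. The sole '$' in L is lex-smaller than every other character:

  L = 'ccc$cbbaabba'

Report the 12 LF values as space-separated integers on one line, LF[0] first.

Answer: 8 9 10 0 11 4 5 1 2 6 7 3

Derivation:
Char counts: '$':1, 'a':3, 'b':4, 'c':4
C (first-col start): C('$')=0, C('a')=1, C('b')=4, C('c')=8
L[0]='c': occ=0, LF[0]=C('c')+0=8+0=8
L[1]='c': occ=1, LF[1]=C('c')+1=8+1=9
L[2]='c': occ=2, LF[2]=C('c')+2=8+2=10
L[3]='$': occ=0, LF[3]=C('$')+0=0+0=0
L[4]='c': occ=3, LF[4]=C('c')+3=8+3=11
L[5]='b': occ=0, LF[5]=C('b')+0=4+0=4
L[6]='b': occ=1, LF[6]=C('b')+1=4+1=5
L[7]='a': occ=0, LF[7]=C('a')+0=1+0=1
L[8]='a': occ=1, LF[8]=C('a')+1=1+1=2
L[9]='b': occ=2, LF[9]=C('b')+2=4+2=6
L[10]='b': occ=3, LF[10]=C('b')+3=4+3=7
L[11]='a': occ=2, LF[11]=C('a')+2=1+2=3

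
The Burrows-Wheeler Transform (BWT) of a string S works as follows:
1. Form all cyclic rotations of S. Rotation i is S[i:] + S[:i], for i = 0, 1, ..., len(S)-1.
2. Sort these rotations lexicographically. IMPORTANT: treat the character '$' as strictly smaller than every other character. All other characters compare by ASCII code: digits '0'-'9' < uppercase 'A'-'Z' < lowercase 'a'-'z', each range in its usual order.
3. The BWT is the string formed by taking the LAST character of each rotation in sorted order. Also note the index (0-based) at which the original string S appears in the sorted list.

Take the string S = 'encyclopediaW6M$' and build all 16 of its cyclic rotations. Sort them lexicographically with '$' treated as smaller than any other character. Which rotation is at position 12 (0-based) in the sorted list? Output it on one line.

All 16 rotations (rotation i = S[i:]+S[:i]):
  rot[0] = encyclopediaW6M$
  rot[1] = ncyclopediaW6M$e
  rot[2] = cyclopediaW6M$en
  rot[3] = yclopediaW6M$enc
  rot[4] = clopediaW6M$ency
  rot[5] = lopediaW6M$encyc
  rot[6] = opediaW6M$encycl
  rot[7] = pediaW6M$encyclo
  rot[8] = ediaW6M$encyclop
  rot[9] = diaW6M$encyclope
  rot[10] = iaW6M$encycloped
  rot[11] = aW6M$encyclopedi
  rot[12] = W6M$encyclopedia
  rot[13] = 6M$encyclopediaW
  rot[14] = M$encyclopediaW6
  rot[15] = $encyclopediaW6M
Sorted (with $ < everything):
  sorted[0] = $encyclopediaW6M
  sorted[1] = 6M$encyclopediaW
  sorted[2] = M$encyclopediaW6
  sorted[3] = W6M$encyclopedia
  sorted[4] = aW6M$encyclopedi
  sorted[5] = clopediaW6M$ency
  sorted[6] = cyclopediaW6M$en
  sorted[7] = diaW6M$encyclope
  sorted[8] = ediaW6M$encyclop
  sorted[9] = encyclopediaW6M$
  sorted[10] = iaW6M$encycloped
  sorted[11] = lopediaW6M$encyc
  sorted[12] = ncyclopediaW6M$e
  sorted[13] = opediaW6M$encycl
  sorted[14] = pediaW6M$encyclo
  sorted[15] = yclopediaW6M$enc
sorted[12] = ncyclopediaW6M$e

Answer: ncyclopediaW6M$e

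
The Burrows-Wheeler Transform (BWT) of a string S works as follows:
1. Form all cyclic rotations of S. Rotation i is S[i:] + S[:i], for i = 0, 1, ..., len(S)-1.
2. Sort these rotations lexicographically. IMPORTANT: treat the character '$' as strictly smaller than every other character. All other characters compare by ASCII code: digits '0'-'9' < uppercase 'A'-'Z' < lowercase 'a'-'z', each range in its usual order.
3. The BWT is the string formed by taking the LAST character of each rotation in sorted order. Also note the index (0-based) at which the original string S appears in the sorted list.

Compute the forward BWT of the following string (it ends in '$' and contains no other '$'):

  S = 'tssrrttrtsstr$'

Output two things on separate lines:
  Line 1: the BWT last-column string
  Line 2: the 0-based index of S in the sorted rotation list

All 14 rotations (rotation i = S[i:]+S[:i]):
  rot[0] = tssrrttrtsstr$
  rot[1] = ssrrttrtsstr$t
  rot[2] = srrttrtsstr$ts
  rot[3] = rrttrtsstr$tss
  rot[4] = rttrtsstr$tssr
  rot[5] = ttrtsstr$tssrr
  rot[6] = trtsstr$tssrrt
  rot[7] = rtsstr$tssrrtt
  rot[8] = tsstr$tssrrttr
  rot[9] = sstr$tssrrttrt
  rot[10] = str$tssrrttrts
  rot[11] = tr$tssrrttrtss
  rot[12] = r$tssrrttrtsst
  rot[13] = $tssrrttrtsstr
Sorted (with $ < everything):
  sorted[0] = $tssrrttrtsstr  (last char: 'r')
  sorted[1] = r$tssrrttrtsst  (last char: 't')
  sorted[2] = rrttrtsstr$tss  (last char: 's')
  sorted[3] = rtsstr$tssrrtt  (last char: 't')
  sorted[4] = rttrtsstr$tssr  (last char: 'r')
  sorted[5] = srrttrtsstr$ts  (last char: 's')
  sorted[6] = ssrrttrtsstr$t  (last char: 't')
  sorted[7] = sstr$tssrrttrt  (last char: 't')
  sorted[8] = str$tssrrttrts  (last char: 's')
  sorted[9] = tr$tssrrttrtss  (last char: 's')
  sorted[10] = trtsstr$tssrrt  (last char: 't')
  sorted[11] = tssrrttrtsstr$  (last char: '$')
  sorted[12] = tsstr$tssrrttr  (last char: 'r')
  sorted[13] = ttrtsstr$tssrr  (last char: 'r')
Last column: rtstrsttsst$rr
Original string S is at sorted index 11

Answer: rtstrsttsst$rr
11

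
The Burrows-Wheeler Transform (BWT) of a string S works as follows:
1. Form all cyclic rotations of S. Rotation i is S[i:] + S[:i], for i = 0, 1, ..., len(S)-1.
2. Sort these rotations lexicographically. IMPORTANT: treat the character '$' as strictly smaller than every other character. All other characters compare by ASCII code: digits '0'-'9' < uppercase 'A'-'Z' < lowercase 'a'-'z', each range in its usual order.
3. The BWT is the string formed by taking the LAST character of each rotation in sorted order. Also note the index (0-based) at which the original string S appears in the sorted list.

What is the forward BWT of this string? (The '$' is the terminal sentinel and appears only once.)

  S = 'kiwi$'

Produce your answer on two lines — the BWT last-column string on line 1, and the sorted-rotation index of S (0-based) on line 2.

Answer: iwk$i
3

Derivation:
All 5 rotations (rotation i = S[i:]+S[:i]):
  rot[0] = kiwi$
  rot[1] = iwi$k
  rot[2] = wi$ki
  rot[3] = i$kiw
  rot[4] = $kiwi
Sorted (with $ < everything):
  sorted[0] = $kiwi  (last char: 'i')
  sorted[1] = i$kiw  (last char: 'w')
  sorted[2] = iwi$k  (last char: 'k')
  sorted[3] = kiwi$  (last char: '$')
  sorted[4] = wi$ki  (last char: 'i')
Last column: iwk$i
Original string S is at sorted index 3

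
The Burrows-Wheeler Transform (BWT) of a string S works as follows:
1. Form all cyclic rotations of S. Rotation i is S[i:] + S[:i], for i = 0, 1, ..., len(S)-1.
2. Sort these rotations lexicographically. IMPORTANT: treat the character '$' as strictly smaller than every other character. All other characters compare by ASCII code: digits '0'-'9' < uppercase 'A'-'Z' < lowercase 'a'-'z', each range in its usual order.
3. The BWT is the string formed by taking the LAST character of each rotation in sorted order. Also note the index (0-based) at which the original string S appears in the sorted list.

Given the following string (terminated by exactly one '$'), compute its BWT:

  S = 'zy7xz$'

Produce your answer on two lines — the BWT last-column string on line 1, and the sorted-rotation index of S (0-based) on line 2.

Answer: zy7zx$
5

Derivation:
All 6 rotations (rotation i = S[i:]+S[:i]):
  rot[0] = zy7xz$
  rot[1] = y7xz$z
  rot[2] = 7xz$zy
  rot[3] = xz$zy7
  rot[4] = z$zy7x
  rot[5] = $zy7xz
Sorted (with $ < everything):
  sorted[0] = $zy7xz  (last char: 'z')
  sorted[1] = 7xz$zy  (last char: 'y')
  sorted[2] = xz$zy7  (last char: '7')
  sorted[3] = y7xz$z  (last char: 'z')
  sorted[4] = z$zy7x  (last char: 'x')
  sorted[5] = zy7xz$  (last char: '$')
Last column: zy7zx$
Original string S is at sorted index 5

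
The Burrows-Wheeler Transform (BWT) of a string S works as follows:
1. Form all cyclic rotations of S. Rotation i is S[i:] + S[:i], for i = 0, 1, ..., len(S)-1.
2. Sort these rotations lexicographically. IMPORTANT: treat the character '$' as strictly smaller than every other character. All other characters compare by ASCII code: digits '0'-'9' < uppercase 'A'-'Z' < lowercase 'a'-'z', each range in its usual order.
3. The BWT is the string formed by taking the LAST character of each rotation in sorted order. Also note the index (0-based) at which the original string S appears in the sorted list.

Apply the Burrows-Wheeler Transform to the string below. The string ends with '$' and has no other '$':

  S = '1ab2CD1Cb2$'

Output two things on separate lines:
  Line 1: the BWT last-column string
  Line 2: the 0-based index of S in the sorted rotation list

Answer: 2D$bb21C1Ca
2

Derivation:
All 11 rotations (rotation i = S[i:]+S[:i]):
  rot[0] = 1ab2CD1Cb2$
  rot[1] = ab2CD1Cb2$1
  rot[2] = b2CD1Cb2$1a
  rot[3] = 2CD1Cb2$1ab
  rot[4] = CD1Cb2$1ab2
  rot[5] = D1Cb2$1ab2C
  rot[6] = 1Cb2$1ab2CD
  rot[7] = Cb2$1ab2CD1
  rot[8] = b2$1ab2CD1C
  rot[9] = 2$1ab2CD1Cb
  rot[10] = $1ab2CD1Cb2
Sorted (with $ < everything):
  sorted[0] = $1ab2CD1Cb2  (last char: '2')
  sorted[1] = 1Cb2$1ab2CD  (last char: 'D')
  sorted[2] = 1ab2CD1Cb2$  (last char: '$')
  sorted[3] = 2$1ab2CD1Cb  (last char: 'b')
  sorted[4] = 2CD1Cb2$1ab  (last char: 'b')
  sorted[5] = CD1Cb2$1ab2  (last char: '2')
  sorted[6] = Cb2$1ab2CD1  (last char: '1')
  sorted[7] = D1Cb2$1ab2C  (last char: 'C')
  sorted[8] = ab2CD1Cb2$1  (last char: '1')
  sorted[9] = b2$1ab2CD1C  (last char: 'C')
  sorted[10] = b2CD1Cb2$1a  (last char: 'a')
Last column: 2D$bb21C1Ca
Original string S is at sorted index 2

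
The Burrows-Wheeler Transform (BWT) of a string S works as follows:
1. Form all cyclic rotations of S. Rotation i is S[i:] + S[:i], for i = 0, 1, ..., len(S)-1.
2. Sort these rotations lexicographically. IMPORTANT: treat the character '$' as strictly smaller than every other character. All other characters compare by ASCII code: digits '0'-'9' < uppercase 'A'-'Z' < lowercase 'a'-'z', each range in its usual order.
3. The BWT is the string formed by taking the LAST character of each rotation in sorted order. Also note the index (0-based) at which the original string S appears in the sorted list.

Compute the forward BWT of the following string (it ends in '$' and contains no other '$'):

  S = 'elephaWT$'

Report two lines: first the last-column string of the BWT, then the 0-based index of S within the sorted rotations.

All 9 rotations (rotation i = S[i:]+S[:i]):
  rot[0] = elephaWT$
  rot[1] = lephaWT$e
  rot[2] = ephaWT$el
  rot[3] = phaWT$ele
  rot[4] = haWT$elep
  rot[5] = aWT$eleph
  rot[6] = WT$elepha
  rot[7] = T$elephaW
  rot[8] = $elephaWT
Sorted (with $ < everything):
  sorted[0] = $elephaWT  (last char: 'T')
  sorted[1] = T$elephaW  (last char: 'W')
  sorted[2] = WT$elepha  (last char: 'a')
  sorted[3] = aWT$eleph  (last char: 'h')
  sorted[4] = elephaWT$  (last char: '$')
  sorted[5] = ephaWT$el  (last char: 'l')
  sorted[6] = haWT$elep  (last char: 'p')
  sorted[7] = lephaWT$e  (last char: 'e')
  sorted[8] = phaWT$ele  (last char: 'e')
Last column: TWah$lpee
Original string S is at sorted index 4

Answer: TWah$lpee
4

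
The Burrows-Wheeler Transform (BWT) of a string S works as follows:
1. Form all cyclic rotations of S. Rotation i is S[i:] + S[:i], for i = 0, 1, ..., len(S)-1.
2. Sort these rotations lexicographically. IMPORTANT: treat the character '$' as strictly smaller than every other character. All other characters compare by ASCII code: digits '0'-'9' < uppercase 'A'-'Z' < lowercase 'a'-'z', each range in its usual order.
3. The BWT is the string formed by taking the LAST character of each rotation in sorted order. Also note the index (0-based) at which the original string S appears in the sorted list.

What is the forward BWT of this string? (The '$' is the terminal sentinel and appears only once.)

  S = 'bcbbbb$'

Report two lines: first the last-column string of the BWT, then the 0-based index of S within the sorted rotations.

All 7 rotations (rotation i = S[i:]+S[:i]):
  rot[0] = bcbbbb$
  rot[1] = cbbbb$b
  rot[2] = bbbb$bc
  rot[3] = bbb$bcb
  rot[4] = bb$bcbb
  rot[5] = b$bcbbb
  rot[6] = $bcbbbb
Sorted (with $ < everything):
  sorted[0] = $bcbbbb  (last char: 'b')
  sorted[1] = b$bcbbb  (last char: 'b')
  sorted[2] = bb$bcbb  (last char: 'b')
  sorted[3] = bbb$bcb  (last char: 'b')
  sorted[4] = bbbb$bc  (last char: 'c')
  sorted[5] = bcbbbb$  (last char: '$')
  sorted[6] = cbbbb$b  (last char: 'b')
Last column: bbbbc$b
Original string S is at sorted index 5

Answer: bbbbc$b
5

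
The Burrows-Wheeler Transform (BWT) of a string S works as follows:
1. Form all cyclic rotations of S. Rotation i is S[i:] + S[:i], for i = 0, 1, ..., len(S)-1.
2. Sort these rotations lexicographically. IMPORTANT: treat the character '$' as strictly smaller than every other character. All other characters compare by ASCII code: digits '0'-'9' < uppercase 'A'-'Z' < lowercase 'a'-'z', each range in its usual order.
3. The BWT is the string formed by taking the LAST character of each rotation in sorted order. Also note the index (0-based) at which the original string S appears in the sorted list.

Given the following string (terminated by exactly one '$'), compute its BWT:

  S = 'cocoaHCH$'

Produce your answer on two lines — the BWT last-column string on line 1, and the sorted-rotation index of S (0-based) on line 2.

All 9 rotations (rotation i = S[i:]+S[:i]):
  rot[0] = cocoaHCH$
  rot[1] = ocoaHCH$c
  rot[2] = coaHCH$co
  rot[3] = oaHCH$coc
  rot[4] = aHCH$coco
  rot[5] = HCH$cocoa
  rot[6] = CH$cocoaH
  rot[7] = H$cocoaHC
  rot[8] = $cocoaHCH
Sorted (with $ < everything):
  sorted[0] = $cocoaHCH  (last char: 'H')
  sorted[1] = CH$cocoaH  (last char: 'H')
  sorted[2] = H$cocoaHC  (last char: 'C')
  sorted[3] = HCH$cocoa  (last char: 'a')
  sorted[4] = aHCH$coco  (last char: 'o')
  sorted[5] = coaHCH$co  (last char: 'o')
  sorted[6] = cocoaHCH$  (last char: '$')
  sorted[7] = oaHCH$coc  (last char: 'c')
  sorted[8] = ocoaHCH$c  (last char: 'c')
Last column: HHCaoo$cc
Original string S is at sorted index 6

Answer: HHCaoo$cc
6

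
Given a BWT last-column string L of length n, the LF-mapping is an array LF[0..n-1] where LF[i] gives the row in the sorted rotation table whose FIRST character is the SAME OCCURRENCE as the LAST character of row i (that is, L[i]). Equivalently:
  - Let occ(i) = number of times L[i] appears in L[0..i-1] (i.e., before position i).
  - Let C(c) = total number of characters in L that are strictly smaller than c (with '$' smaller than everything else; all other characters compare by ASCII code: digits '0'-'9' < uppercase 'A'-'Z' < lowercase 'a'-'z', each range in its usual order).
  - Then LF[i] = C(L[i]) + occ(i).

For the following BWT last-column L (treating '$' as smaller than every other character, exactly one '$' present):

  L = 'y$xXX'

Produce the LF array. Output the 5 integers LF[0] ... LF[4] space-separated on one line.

Answer: 4 0 3 1 2

Derivation:
Char counts: '$':1, 'X':2, 'x':1, 'y':1
C (first-col start): C('$')=0, C('X')=1, C('x')=3, C('y')=4
L[0]='y': occ=0, LF[0]=C('y')+0=4+0=4
L[1]='$': occ=0, LF[1]=C('$')+0=0+0=0
L[2]='x': occ=0, LF[2]=C('x')+0=3+0=3
L[3]='X': occ=0, LF[3]=C('X')+0=1+0=1
L[4]='X': occ=1, LF[4]=C('X')+1=1+1=2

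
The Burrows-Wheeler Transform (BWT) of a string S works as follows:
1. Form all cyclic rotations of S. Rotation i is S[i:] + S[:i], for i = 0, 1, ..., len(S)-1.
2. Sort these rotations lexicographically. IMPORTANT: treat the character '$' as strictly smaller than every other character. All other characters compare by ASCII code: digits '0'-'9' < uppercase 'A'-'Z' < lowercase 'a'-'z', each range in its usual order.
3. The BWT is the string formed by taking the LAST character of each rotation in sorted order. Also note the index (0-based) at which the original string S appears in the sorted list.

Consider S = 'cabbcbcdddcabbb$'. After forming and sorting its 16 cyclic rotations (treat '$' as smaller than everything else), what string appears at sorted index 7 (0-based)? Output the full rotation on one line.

All 16 rotations (rotation i = S[i:]+S[:i]):
  rot[0] = cabbcbcdddcabbb$
  rot[1] = abbcbcdddcabbb$c
  rot[2] = bbcbcdddcabbb$ca
  rot[3] = bcbcdddcabbb$cab
  rot[4] = cbcdddcabbb$cabb
  rot[5] = bcdddcabbb$cabbc
  rot[6] = cdddcabbb$cabbcb
  rot[7] = dddcabbb$cabbcbc
  rot[8] = ddcabbb$cabbcbcd
  rot[9] = dcabbb$cabbcbcdd
  rot[10] = cabbb$cabbcbcddd
  rot[11] = abbb$cabbcbcdddc
  rot[12] = bbb$cabbcbcdddca
  rot[13] = bb$cabbcbcdddcab
  rot[14] = b$cabbcbcdddcabb
  rot[15] = $cabbcbcdddcabbb
Sorted (with $ < everything):
  sorted[0] = $cabbcbcdddcabbb
  sorted[1] = abbb$cabbcbcdddc
  sorted[2] = abbcbcdddcabbb$c
  sorted[3] = b$cabbcbcdddcabb
  sorted[4] = bb$cabbcbcdddcab
  sorted[5] = bbb$cabbcbcdddca
  sorted[6] = bbcbcdddcabbb$ca
  sorted[7] = bcbcdddcabbb$cab
  sorted[8] = bcdddcabbb$cabbc
  sorted[9] = cabbb$cabbcbcddd
  sorted[10] = cabbcbcdddcabbb$
  sorted[11] = cbcdddcabbb$cabb
  sorted[12] = cdddcabbb$cabbcb
  sorted[13] = dcabbb$cabbcbcdd
  sorted[14] = ddcabbb$cabbcbcd
  sorted[15] = dddcabbb$cabbcbc
sorted[7] = bcbcdddcabbb$cab

Answer: bcbcdddcabbb$cab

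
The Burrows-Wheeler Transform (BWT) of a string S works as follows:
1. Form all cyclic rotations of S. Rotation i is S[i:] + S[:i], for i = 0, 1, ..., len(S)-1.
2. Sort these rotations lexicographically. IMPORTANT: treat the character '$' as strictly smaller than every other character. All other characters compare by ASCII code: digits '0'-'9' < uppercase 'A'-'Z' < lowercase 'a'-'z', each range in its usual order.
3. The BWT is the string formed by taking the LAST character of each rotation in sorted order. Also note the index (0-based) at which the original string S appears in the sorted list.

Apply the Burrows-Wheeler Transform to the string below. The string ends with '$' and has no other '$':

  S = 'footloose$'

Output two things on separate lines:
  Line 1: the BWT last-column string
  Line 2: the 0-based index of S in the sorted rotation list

All 10 rotations (rotation i = S[i:]+S[:i]):
  rot[0] = footloose$
  rot[1] = ootloose$f
  rot[2] = otloose$fo
  rot[3] = tloose$foo
  rot[4] = loose$foot
  rot[5] = oose$footl
  rot[6] = ose$footlo
  rot[7] = se$footloo
  rot[8] = e$footloos
  rot[9] = $footloose
Sorted (with $ < everything):
  sorted[0] = $footloose  (last char: 'e')
  sorted[1] = e$footloos  (last char: 's')
  sorted[2] = footloose$  (last char: '$')
  sorted[3] = loose$foot  (last char: 't')
  sorted[4] = oose$footl  (last char: 'l')
  sorted[5] = ootloose$f  (last char: 'f')
  sorted[6] = ose$footlo  (last char: 'o')
  sorted[7] = otloose$fo  (last char: 'o')
  sorted[8] = se$footloo  (last char: 'o')
  sorted[9] = tloose$foo  (last char: 'o')
Last column: es$tlfoooo
Original string S is at sorted index 2

Answer: es$tlfoooo
2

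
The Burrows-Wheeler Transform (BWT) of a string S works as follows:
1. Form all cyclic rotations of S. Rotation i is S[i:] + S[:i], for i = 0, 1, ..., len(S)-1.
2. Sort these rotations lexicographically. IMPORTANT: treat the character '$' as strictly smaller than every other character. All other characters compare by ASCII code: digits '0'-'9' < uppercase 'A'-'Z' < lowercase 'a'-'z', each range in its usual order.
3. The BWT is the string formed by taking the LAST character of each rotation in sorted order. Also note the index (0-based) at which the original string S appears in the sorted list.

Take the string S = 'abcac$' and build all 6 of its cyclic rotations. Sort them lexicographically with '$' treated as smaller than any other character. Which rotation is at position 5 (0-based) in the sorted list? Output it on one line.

All 6 rotations (rotation i = S[i:]+S[:i]):
  rot[0] = abcac$
  rot[1] = bcac$a
  rot[2] = cac$ab
  rot[3] = ac$abc
  rot[4] = c$abca
  rot[5] = $abcac
Sorted (with $ < everything):
  sorted[0] = $abcac
  sorted[1] = abcac$
  sorted[2] = ac$abc
  sorted[3] = bcac$a
  sorted[4] = c$abca
  sorted[5] = cac$ab
sorted[5] = cac$ab

Answer: cac$ab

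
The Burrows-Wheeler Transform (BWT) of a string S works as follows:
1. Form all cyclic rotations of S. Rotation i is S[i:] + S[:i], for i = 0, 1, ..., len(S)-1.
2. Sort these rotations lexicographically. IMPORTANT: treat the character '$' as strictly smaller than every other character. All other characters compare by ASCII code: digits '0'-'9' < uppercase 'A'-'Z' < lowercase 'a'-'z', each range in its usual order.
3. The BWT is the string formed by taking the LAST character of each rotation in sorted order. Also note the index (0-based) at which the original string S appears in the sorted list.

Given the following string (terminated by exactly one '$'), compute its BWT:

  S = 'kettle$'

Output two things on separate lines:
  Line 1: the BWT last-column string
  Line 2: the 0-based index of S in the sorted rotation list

Answer: elk$tte
3

Derivation:
All 7 rotations (rotation i = S[i:]+S[:i]):
  rot[0] = kettle$
  rot[1] = ettle$k
  rot[2] = ttle$ke
  rot[3] = tle$ket
  rot[4] = le$kett
  rot[5] = e$kettl
  rot[6] = $kettle
Sorted (with $ < everything):
  sorted[0] = $kettle  (last char: 'e')
  sorted[1] = e$kettl  (last char: 'l')
  sorted[2] = ettle$k  (last char: 'k')
  sorted[3] = kettle$  (last char: '$')
  sorted[4] = le$kett  (last char: 't')
  sorted[5] = tle$ket  (last char: 't')
  sorted[6] = ttle$ke  (last char: 'e')
Last column: elk$tte
Original string S is at sorted index 3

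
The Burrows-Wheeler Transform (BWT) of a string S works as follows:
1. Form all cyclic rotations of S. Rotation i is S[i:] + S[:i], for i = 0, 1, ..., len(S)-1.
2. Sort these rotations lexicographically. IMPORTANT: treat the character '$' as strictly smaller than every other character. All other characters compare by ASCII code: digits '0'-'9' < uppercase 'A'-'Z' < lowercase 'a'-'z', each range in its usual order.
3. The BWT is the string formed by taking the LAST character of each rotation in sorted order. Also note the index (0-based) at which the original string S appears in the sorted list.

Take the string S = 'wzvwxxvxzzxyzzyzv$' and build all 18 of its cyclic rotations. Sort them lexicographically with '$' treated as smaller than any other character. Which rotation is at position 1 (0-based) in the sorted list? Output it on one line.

Answer: v$wzvwxxvxzzxyzzyz

Derivation:
All 18 rotations (rotation i = S[i:]+S[:i]):
  rot[0] = wzvwxxvxzzxyzzyzv$
  rot[1] = zvwxxvxzzxyzzyzv$w
  rot[2] = vwxxvxzzxyzzyzv$wz
  rot[3] = wxxvxzzxyzzyzv$wzv
  rot[4] = xxvxzzxyzzyzv$wzvw
  rot[5] = xvxzzxyzzyzv$wzvwx
  rot[6] = vxzzxyzzyzv$wzvwxx
  rot[7] = xzzxyzzyzv$wzvwxxv
  rot[8] = zzxyzzyzv$wzvwxxvx
  rot[9] = zxyzzyzv$wzvwxxvxz
  rot[10] = xyzzyzv$wzvwxxvxzz
  rot[11] = yzzyzv$wzvwxxvxzzx
  rot[12] = zzyzv$wzvwxxvxzzxy
  rot[13] = zyzv$wzvwxxvxzzxyz
  rot[14] = yzv$wzvwxxvxzzxyzz
  rot[15] = zv$wzvwxxvxzzxyzzy
  rot[16] = v$wzvwxxvxzzxyzzyz
  rot[17] = $wzvwxxvxzzxyzzyzv
Sorted (with $ < everything):
  sorted[0] = $wzvwxxvxzzxyzzyzv
  sorted[1] = v$wzvwxxvxzzxyzzyz
  sorted[2] = vwxxvxzzxyzzyzv$wz
  sorted[3] = vxzzxyzzyzv$wzvwxx
  sorted[4] = wxxvxzzxyzzyzv$wzv
  sorted[5] = wzvwxxvxzzxyzzyzv$
  sorted[6] = xvxzzxyzzyzv$wzvwx
  sorted[7] = xxvxzzxyzzyzv$wzvw
  sorted[8] = xyzzyzv$wzvwxxvxzz
  sorted[9] = xzzxyzzyzv$wzvwxxv
  sorted[10] = yzv$wzvwxxvxzzxyzz
  sorted[11] = yzzyzv$wzvwxxvxzzx
  sorted[12] = zv$wzvwxxvxzzxyzzy
  sorted[13] = zvwxxvxzzxyzzyzv$w
  sorted[14] = zxyzzyzv$wzvwxxvxz
  sorted[15] = zyzv$wzvwxxvxzzxyz
  sorted[16] = zzxyzzyzv$wzvwxxvx
  sorted[17] = zzyzv$wzvwxxvxzzxy
sorted[1] = v$wzvwxxvxzzxyzzyz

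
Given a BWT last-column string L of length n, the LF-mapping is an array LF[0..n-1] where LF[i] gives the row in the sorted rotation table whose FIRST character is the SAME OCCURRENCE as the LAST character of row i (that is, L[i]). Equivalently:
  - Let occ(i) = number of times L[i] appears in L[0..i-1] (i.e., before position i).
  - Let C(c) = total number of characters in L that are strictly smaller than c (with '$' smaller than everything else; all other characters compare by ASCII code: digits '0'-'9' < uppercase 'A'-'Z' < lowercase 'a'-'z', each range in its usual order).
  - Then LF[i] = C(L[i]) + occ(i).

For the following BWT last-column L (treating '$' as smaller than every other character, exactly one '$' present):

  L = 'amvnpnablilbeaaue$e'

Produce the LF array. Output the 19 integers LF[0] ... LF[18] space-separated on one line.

Char counts: '$':1, 'a':4, 'b':2, 'e':3, 'i':1, 'l':2, 'm':1, 'n':2, 'p':1, 'u':1, 'v':1
C (first-col start): C('$')=0, C('a')=1, C('b')=5, C('e')=7, C('i')=10, C('l')=11, C('m')=13, C('n')=14, C('p')=16, C('u')=17, C('v')=18
L[0]='a': occ=0, LF[0]=C('a')+0=1+0=1
L[1]='m': occ=0, LF[1]=C('m')+0=13+0=13
L[2]='v': occ=0, LF[2]=C('v')+0=18+0=18
L[3]='n': occ=0, LF[3]=C('n')+0=14+0=14
L[4]='p': occ=0, LF[4]=C('p')+0=16+0=16
L[5]='n': occ=1, LF[5]=C('n')+1=14+1=15
L[6]='a': occ=1, LF[6]=C('a')+1=1+1=2
L[7]='b': occ=0, LF[7]=C('b')+0=5+0=5
L[8]='l': occ=0, LF[8]=C('l')+0=11+0=11
L[9]='i': occ=0, LF[9]=C('i')+0=10+0=10
L[10]='l': occ=1, LF[10]=C('l')+1=11+1=12
L[11]='b': occ=1, LF[11]=C('b')+1=5+1=6
L[12]='e': occ=0, LF[12]=C('e')+0=7+0=7
L[13]='a': occ=2, LF[13]=C('a')+2=1+2=3
L[14]='a': occ=3, LF[14]=C('a')+3=1+3=4
L[15]='u': occ=0, LF[15]=C('u')+0=17+0=17
L[16]='e': occ=1, LF[16]=C('e')+1=7+1=8
L[17]='$': occ=0, LF[17]=C('$')+0=0+0=0
L[18]='e': occ=2, LF[18]=C('e')+2=7+2=9

Answer: 1 13 18 14 16 15 2 5 11 10 12 6 7 3 4 17 8 0 9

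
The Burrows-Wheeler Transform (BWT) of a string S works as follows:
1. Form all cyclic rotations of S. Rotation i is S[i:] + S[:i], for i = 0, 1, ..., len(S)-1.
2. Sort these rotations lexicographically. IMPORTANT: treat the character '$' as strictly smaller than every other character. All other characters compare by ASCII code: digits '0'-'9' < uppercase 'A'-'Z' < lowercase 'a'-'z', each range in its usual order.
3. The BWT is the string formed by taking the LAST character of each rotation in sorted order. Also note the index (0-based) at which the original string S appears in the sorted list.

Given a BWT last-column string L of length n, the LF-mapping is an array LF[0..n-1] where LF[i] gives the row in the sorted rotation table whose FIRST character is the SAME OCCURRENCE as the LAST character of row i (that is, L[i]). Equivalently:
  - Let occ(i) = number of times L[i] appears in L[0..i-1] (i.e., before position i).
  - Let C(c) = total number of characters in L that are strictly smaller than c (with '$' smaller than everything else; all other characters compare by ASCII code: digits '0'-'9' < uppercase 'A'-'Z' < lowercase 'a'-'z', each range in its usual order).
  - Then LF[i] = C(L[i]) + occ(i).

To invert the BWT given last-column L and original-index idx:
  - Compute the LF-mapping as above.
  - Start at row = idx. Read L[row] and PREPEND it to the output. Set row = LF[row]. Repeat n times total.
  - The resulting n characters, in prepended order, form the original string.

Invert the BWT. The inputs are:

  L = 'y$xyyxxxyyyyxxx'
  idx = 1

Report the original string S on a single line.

Answer: xxxyyxxyyxxyyy$

Derivation:
LF mapping: 8 0 1 9 10 2 3 4 11 12 13 14 5 6 7
Walk LF starting at row 1, prepending L[row]:
  step 1: row=1, L[1]='$', prepend. Next row=LF[1]=0
  step 2: row=0, L[0]='y', prepend. Next row=LF[0]=8
  step 3: row=8, L[8]='y', prepend. Next row=LF[8]=11
  step 4: row=11, L[11]='y', prepend. Next row=LF[11]=14
  step 5: row=14, L[14]='x', prepend. Next row=LF[14]=7
  step 6: row=7, L[7]='x', prepend. Next row=LF[7]=4
  step 7: row=4, L[4]='y', prepend. Next row=LF[4]=10
  step 8: row=10, L[10]='y', prepend. Next row=LF[10]=13
  step 9: row=13, L[13]='x', prepend. Next row=LF[13]=6
  step 10: row=6, L[6]='x', prepend. Next row=LF[6]=3
  step 11: row=3, L[3]='y', prepend. Next row=LF[3]=9
  step 12: row=9, L[9]='y', prepend. Next row=LF[9]=12
  step 13: row=12, L[12]='x', prepend. Next row=LF[12]=5
  step 14: row=5, L[5]='x', prepend. Next row=LF[5]=2
  step 15: row=2, L[2]='x', prepend. Next row=LF[2]=1
Reversed output: xxxyyxxyyxxyyy$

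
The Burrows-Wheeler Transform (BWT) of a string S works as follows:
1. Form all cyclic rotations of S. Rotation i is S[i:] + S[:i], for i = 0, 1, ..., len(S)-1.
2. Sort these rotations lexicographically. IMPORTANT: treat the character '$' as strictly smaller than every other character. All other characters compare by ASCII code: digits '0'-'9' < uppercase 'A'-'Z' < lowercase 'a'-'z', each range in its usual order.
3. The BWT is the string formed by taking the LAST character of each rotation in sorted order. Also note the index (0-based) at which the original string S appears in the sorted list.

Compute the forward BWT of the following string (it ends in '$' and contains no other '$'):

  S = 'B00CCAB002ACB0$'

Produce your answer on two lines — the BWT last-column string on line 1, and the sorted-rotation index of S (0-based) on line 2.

All 15 rotations (rotation i = S[i:]+S[:i]):
  rot[0] = B00CCAB002ACB0$
  rot[1] = 00CCAB002ACB0$B
  rot[2] = 0CCAB002ACB0$B0
  rot[3] = CCAB002ACB0$B00
  rot[4] = CAB002ACB0$B00C
  rot[5] = AB002ACB0$B00CC
  rot[6] = B002ACB0$B00CCA
  rot[7] = 002ACB0$B00CCAB
  rot[8] = 02ACB0$B00CCAB0
  rot[9] = 2ACB0$B00CCAB00
  rot[10] = ACB0$B00CCAB002
  rot[11] = CB0$B00CCAB002A
  rot[12] = B0$B00CCAB002AC
  rot[13] = 0$B00CCAB002ACB
  rot[14] = $B00CCAB002ACB0
Sorted (with $ < everything):
  sorted[0] = $B00CCAB002ACB0  (last char: '0')
  sorted[1] = 0$B00CCAB002ACB  (last char: 'B')
  sorted[2] = 002ACB0$B00CCAB  (last char: 'B')
  sorted[3] = 00CCAB002ACB0$B  (last char: 'B')
  sorted[4] = 02ACB0$B00CCAB0  (last char: '0')
  sorted[5] = 0CCAB002ACB0$B0  (last char: '0')
  sorted[6] = 2ACB0$B00CCAB00  (last char: '0')
  sorted[7] = AB002ACB0$B00CC  (last char: 'C')
  sorted[8] = ACB0$B00CCAB002  (last char: '2')
  sorted[9] = B0$B00CCAB002AC  (last char: 'C')
  sorted[10] = B002ACB0$B00CCA  (last char: 'A')
  sorted[11] = B00CCAB002ACB0$  (last char: '$')
  sorted[12] = CAB002ACB0$B00C  (last char: 'C')
  sorted[13] = CB0$B00CCAB002A  (last char: 'A')
  sorted[14] = CCAB002ACB0$B00  (last char: '0')
Last column: 0BBB000C2CA$CA0
Original string S is at sorted index 11

Answer: 0BBB000C2CA$CA0
11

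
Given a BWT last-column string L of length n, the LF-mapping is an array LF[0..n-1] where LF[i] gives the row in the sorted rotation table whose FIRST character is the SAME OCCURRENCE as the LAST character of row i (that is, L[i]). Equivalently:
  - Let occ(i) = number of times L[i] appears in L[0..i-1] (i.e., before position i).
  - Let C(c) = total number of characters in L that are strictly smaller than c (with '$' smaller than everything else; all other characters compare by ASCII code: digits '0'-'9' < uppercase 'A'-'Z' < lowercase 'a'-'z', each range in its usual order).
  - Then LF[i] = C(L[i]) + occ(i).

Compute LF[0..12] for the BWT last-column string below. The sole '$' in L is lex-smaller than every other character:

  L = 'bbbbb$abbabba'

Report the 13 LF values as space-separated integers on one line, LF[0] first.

Char counts: '$':1, 'a':3, 'b':9
C (first-col start): C('$')=0, C('a')=1, C('b')=4
L[0]='b': occ=0, LF[0]=C('b')+0=4+0=4
L[1]='b': occ=1, LF[1]=C('b')+1=4+1=5
L[2]='b': occ=2, LF[2]=C('b')+2=4+2=6
L[3]='b': occ=3, LF[3]=C('b')+3=4+3=7
L[4]='b': occ=4, LF[4]=C('b')+4=4+4=8
L[5]='$': occ=0, LF[5]=C('$')+0=0+0=0
L[6]='a': occ=0, LF[6]=C('a')+0=1+0=1
L[7]='b': occ=5, LF[7]=C('b')+5=4+5=9
L[8]='b': occ=6, LF[8]=C('b')+6=4+6=10
L[9]='a': occ=1, LF[9]=C('a')+1=1+1=2
L[10]='b': occ=7, LF[10]=C('b')+7=4+7=11
L[11]='b': occ=8, LF[11]=C('b')+8=4+8=12
L[12]='a': occ=2, LF[12]=C('a')+2=1+2=3

Answer: 4 5 6 7 8 0 1 9 10 2 11 12 3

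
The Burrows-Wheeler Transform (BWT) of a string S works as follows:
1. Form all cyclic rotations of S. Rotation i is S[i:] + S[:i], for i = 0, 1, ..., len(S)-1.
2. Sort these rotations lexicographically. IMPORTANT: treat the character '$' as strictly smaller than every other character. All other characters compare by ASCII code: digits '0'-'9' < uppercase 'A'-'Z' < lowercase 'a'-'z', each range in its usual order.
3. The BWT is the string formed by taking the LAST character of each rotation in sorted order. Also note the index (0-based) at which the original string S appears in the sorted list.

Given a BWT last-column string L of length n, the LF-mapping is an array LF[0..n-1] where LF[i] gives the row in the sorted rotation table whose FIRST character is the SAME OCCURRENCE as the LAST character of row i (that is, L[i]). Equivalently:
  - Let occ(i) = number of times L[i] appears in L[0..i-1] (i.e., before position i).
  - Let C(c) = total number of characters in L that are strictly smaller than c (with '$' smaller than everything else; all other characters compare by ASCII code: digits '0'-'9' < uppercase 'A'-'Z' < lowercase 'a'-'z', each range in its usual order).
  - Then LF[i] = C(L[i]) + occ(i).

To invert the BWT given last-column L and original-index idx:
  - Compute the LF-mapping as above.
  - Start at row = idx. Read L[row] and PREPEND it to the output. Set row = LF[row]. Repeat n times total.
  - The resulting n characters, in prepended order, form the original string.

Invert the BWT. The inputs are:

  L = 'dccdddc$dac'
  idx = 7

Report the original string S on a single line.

LF mapping: 6 2 3 7 8 9 4 0 10 1 5
Walk LF starting at row 7, prepending L[row]:
  step 1: row=7, L[7]='$', prepend. Next row=LF[7]=0
  step 2: row=0, L[0]='d', prepend. Next row=LF[0]=6
  step 3: row=6, L[6]='c', prepend. Next row=LF[6]=4
  step 4: row=4, L[4]='d', prepend. Next row=LF[4]=8
  step 5: row=8, L[8]='d', prepend. Next row=LF[8]=10
  step 6: row=10, L[10]='c', prepend. Next row=LF[10]=5
  step 7: row=5, L[5]='d', prepend. Next row=LF[5]=9
  step 8: row=9, L[9]='a', prepend. Next row=LF[9]=1
  step 9: row=1, L[1]='c', prepend. Next row=LF[1]=2
  step 10: row=2, L[2]='c', prepend. Next row=LF[2]=3
  step 11: row=3, L[3]='d', prepend. Next row=LF[3]=7
Reversed output: dccadcddcd$

Answer: dccadcddcd$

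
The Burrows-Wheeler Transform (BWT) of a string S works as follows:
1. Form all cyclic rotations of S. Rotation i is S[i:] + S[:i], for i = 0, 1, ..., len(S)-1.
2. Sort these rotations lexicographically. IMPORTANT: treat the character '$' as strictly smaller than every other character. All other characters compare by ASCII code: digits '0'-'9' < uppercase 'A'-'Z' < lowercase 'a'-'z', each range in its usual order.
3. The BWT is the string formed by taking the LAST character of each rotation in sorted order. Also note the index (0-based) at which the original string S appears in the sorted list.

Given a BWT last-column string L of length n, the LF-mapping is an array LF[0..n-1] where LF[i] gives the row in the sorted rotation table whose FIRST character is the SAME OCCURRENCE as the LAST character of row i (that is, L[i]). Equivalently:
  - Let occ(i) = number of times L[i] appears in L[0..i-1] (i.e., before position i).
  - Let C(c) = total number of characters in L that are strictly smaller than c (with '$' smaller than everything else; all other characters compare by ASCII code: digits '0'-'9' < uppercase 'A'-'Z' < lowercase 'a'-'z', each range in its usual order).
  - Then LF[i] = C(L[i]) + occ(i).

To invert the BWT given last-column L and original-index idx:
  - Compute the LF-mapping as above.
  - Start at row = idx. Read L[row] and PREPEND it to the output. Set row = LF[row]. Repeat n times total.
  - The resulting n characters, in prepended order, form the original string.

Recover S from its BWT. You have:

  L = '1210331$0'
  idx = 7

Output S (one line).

Answer: 31031201$

Derivation:
LF mapping: 3 6 4 1 7 8 5 0 2
Walk LF starting at row 7, prepending L[row]:
  step 1: row=7, L[7]='$', prepend. Next row=LF[7]=0
  step 2: row=0, L[0]='1', prepend. Next row=LF[0]=3
  step 3: row=3, L[3]='0', prepend. Next row=LF[3]=1
  step 4: row=1, L[1]='2', prepend. Next row=LF[1]=6
  step 5: row=6, L[6]='1', prepend. Next row=LF[6]=5
  step 6: row=5, L[5]='3', prepend. Next row=LF[5]=8
  step 7: row=8, L[8]='0', prepend. Next row=LF[8]=2
  step 8: row=2, L[2]='1', prepend. Next row=LF[2]=4
  step 9: row=4, L[4]='3', prepend. Next row=LF[4]=7
Reversed output: 31031201$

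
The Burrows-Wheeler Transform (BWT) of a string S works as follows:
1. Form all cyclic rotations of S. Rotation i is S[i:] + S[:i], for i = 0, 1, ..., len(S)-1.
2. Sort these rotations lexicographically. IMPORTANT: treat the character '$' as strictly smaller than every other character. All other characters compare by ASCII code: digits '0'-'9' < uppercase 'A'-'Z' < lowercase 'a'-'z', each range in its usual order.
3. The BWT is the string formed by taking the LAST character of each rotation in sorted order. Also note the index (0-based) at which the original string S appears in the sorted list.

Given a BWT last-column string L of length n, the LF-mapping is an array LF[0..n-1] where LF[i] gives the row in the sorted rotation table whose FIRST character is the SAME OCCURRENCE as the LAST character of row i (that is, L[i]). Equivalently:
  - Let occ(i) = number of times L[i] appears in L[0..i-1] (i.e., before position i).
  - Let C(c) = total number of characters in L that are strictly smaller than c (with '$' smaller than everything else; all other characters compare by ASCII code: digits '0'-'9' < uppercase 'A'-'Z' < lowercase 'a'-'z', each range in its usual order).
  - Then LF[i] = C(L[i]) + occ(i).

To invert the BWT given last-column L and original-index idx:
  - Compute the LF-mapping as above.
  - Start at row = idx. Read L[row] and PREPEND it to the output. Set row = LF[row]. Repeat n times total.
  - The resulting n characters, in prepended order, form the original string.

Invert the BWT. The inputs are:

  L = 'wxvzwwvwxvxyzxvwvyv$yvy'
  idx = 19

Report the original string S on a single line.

Answer: yyzwxwvxxvvvyywvzvwvxw$

Derivation:
LF mapping: 8 13 1 21 9 10 2 11 14 3 15 17 22 16 4 12 5 18 6 0 19 7 20
Walk LF starting at row 19, prepending L[row]:
  step 1: row=19, L[19]='$', prepend. Next row=LF[19]=0
  step 2: row=0, L[0]='w', prepend. Next row=LF[0]=8
  step 3: row=8, L[8]='x', prepend. Next row=LF[8]=14
  step 4: row=14, L[14]='v', prepend. Next row=LF[14]=4
  step 5: row=4, L[4]='w', prepend. Next row=LF[4]=9
  step 6: row=9, L[9]='v', prepend. Next row=LF[9]=3
  step 7: row=3, L[3]='z', prepend. Next row=LF[3]=21
  step 8: row=21, L[21]='v', prepend. Next row=LF[21]=7
  step 9: row=7, L[7]='w', prepend. Next row=LF[7]=11
  step 10: row=11, L[11]='y', prepend. Next row=LF[11]=17
  step 11: row=17, L[17]='y', prepend. Next row=LF[17]=18
  step 12: row=18, L[18]='v', prepend. Next row=LF[18]=6
  step 13: row=6, L[6]='v', prepend. Next row=LF[6]=2
  step 14: row=2, L[2]='v', prepend. Next row=LF[2]=1
  step 15: row=1, L[1]='x', prepend. Next row=LF[1]=13
  step 16: row=13, L[13]='x', prepend. Next row=LF[13]=16
  step 17: row=16, L[16]='v', prepend. Next row=LF[16]=5
  step 18: row=5, L[5]='w', prepend. Next row=LF[5]=10
  step 19: row=10, L[10]='x', prepend. Next row=LF[10]=15
  step 20: row=15, L[15]='w', prepend. Next row=LF[15]=12
  step 21: row=12, L[12]='z', prepend. Next row=LF[12]=22
  step 22: row=22, L[22]='y', prepend. Next row=LF[22]=20
  step 23: row=20, L[20]='y', prepend. Next row=LF[20]=19
Reversed output: yyzwxwvxxvvvyywvzvwvxw$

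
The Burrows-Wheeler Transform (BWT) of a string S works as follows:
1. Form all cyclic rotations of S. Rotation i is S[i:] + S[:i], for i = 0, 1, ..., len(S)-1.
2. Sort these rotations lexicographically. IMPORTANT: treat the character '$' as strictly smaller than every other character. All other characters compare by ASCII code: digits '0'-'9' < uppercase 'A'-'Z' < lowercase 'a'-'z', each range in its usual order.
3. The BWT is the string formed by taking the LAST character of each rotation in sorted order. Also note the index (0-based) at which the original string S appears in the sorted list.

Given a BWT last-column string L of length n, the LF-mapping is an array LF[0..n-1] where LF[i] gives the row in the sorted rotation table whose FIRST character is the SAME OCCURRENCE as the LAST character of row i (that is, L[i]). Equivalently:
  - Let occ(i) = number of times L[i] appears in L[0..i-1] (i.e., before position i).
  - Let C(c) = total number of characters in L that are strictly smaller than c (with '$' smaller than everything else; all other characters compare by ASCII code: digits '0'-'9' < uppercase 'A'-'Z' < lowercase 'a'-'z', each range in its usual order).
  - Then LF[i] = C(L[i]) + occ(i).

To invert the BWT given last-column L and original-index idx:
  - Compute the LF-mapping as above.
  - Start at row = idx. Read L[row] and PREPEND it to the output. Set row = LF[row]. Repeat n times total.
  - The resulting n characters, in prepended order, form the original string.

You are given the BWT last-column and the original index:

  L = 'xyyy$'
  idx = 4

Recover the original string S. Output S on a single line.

Answer: yyyx$

Derivation:
LF mapping: 1 2 3 4 0
Walk LF starting at row 4, prepending L[row]:
  step 1: row=4, L[4]='$', prepend. Next row=LF[4]=0
  step 2: row=0, L[0]='x', prepend. Next row=LF[0]=1
  step 3: row=1, L[1]='y', prepend. Next row=LF[1]=2
  step 4: row=2, L[2]='y', prepend. Next row=LF[2]=3
  step 5: row=3, L[3]='y', prepend. Next row=LF[3]=4
Reversed output: yyyx$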